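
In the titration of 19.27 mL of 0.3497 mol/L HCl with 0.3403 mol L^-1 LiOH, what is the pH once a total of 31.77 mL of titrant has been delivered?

12.90

n(acid) = 0.3497 x 0.01927 = 0.006739 mol; n(LiOH) added = 0.3403 x 0.03177 = 0.01081 mol.
Base is in excess by 0.01081 - 0.006739 = 0.004073 mol in a total volume of 0.05104 L.
[OH^-] = 0.004073/0.05104 = 0.07979 M, so pOH = 1.10 and pH = 14.00 - 1.10 = 12.90.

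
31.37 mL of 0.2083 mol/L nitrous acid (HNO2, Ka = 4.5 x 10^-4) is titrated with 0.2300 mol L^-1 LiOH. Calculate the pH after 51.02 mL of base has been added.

n(acid) = 0.2083 x 0.03137 = 0.006534 mol; n(LiOH) added = 0.2300 x 0.05102 = 0.01173 mol.
Base is in excess by 0.01173 - 0.006534 = 0.005200 mol in a total volume of 0.08239 L.
[OH^-] = 0.005200/0.08239 = 0.06312 M, so pOH = 1.20 and pH = 14.00 - 1.20 = 12.80.

12.80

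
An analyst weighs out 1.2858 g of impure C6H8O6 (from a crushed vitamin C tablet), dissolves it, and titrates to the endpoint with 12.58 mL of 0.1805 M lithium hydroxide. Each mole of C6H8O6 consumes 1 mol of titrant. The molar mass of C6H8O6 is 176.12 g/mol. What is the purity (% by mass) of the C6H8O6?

31.1%

n(LiOH) = 0.1805 x 0.01258 = 0.002271 mol.
n(C6H8O6) = 0.002271 / 1 = 0.002271 mol.
mass of C6H8O6 = 0.002271 x 176.12 = 0.3999 g.
% purity = 0.3999 / 1.2858 x 100 = 31.1%.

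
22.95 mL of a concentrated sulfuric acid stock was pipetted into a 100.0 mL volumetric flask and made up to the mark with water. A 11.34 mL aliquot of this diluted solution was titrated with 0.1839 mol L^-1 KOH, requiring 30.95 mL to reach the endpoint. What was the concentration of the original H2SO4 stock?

n(KOH) = 0.1839 x 0.03095 = 0.005692 mol.
n(H2SO4) in the aliquot = 0.005692 x 1/2 = 0.002846 mol.
[diluted H2SO4] = 0.002846 / 0.01134 = 0.2510 M.
Dilution factor = 100.0/22.95 = 4.357, so [stock] = 0.2510 x 4.357 = 1.09 M.

1.09 M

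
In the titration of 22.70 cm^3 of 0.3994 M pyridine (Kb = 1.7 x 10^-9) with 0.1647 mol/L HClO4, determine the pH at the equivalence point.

3.08

n(C5H5N) = 0.3994 x 0.02270 = 0.009066 mol; V(HClO4) at equivalence = 0.009066/0.1647 = 0.05505 L.
At equivalence the base is fully converted to C5H5NH+; total volume = 0.07775 L, so [C5H5NH+] = 0.009066/0.07775 = 0.1166 M.
Ka(C5H5NH+) = Kw/Kb = 1.0e-14 / 1.7 x 10^-9 = 5.88e-6.
[H^+] = sqrt(Ka x [C5H5NH+]) = sqrt(5.88e-6 x 0.1166) = 0.000828 M.
pH = -log(0.000828) = 3.08.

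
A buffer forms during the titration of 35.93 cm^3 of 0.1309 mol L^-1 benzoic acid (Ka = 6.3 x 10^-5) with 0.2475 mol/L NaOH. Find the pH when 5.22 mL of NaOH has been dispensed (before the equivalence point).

Initial n(C6H5COOH) = 0.1309 x 0.03593 = 0.004703 mol.
n(NaOH) added = 0.2475 x 0.005220 = 0.001292 mol, converting that many moles of C6H5COOH to C6H5COO-.
Remaining n(C6H5COOH) = 0.003411 mol; n(C6H5COO-) = 0.001292 mol.
By Henderson-Hasselbalch, pH = pKa + log([A^-]/[HA]) = 4.20 + log(0.001292/0.003411) = 4.20 + (-0.42) = 3.78.

3.78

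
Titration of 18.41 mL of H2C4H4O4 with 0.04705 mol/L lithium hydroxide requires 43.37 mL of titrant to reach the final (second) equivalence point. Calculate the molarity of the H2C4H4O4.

0.0554 M

n(LiOH) = 0.04705 x 0.04337 = 0.002041 mol.
At the final (second) equivalence point, 2 mol OH^- react per mol H2C4H4O4, so n(H2C4H4O4) = 0.002041 / 2 = 0.001020 mol.
[H2C4H4O4] = 0.001020 / 0.01841 L = 0.0554 M.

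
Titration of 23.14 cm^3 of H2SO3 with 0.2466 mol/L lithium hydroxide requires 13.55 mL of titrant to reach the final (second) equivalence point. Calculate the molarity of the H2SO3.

n(LiOH) = 0.2466 x 0.01355 = 0.003341 mol.
At the final (second) equivalence point, 2 mol OH^- react per mol H2SO3, so n(H2SO3) = 0.003341 / 2 = 0.001671 mol.
[H2SO3] = 0.001671 / 0.02314 L = 0.0722 M.

0.0722 M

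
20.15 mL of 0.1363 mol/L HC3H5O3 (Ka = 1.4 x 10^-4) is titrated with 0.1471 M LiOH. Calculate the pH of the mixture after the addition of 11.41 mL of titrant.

Initial n(HC3H5O3) = 0.1363 x 0.02015 = 0.002746 mol.
n(LiOH) added = 0.1471 x 0.01141 = 0.001678 mol, converting that many moles of HC3H5O3 to C3H5O3-.
Remaining n(HC3H5O3) = 0.001068 mol; n(C3H5O3-) = 0.001678 mol.
By Henderson-Hasselbalch, pH = pKa + log([A^-]/[HA]) = 3.85 + log(0.001678/0.001068) = 3.85 + (+0.20) = 4.05.

4.05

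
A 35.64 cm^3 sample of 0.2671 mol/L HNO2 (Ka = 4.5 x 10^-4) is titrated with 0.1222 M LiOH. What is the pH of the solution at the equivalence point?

n(HNO2) = 0.2671 x 0.03564 = 0.009519 mol; V(LiOH) at equivalence = 0.009519/0.1222 = 0.07790 L.
At equivalence all the acid is converted to NO2-; total volume = 0.03564 + 0.07790 = 0.1135 L, so [NO2-] = 0.009519/0.1135 = 0.08384 M.
Kb = Kw/Ka = 1.0e-14 / 4.5 x 10^-4 = 2.22e-11.
[OH^-] = sqrt(Kb x [NO2-]) = sqrt(2.22e-11 x 0.08384) = 1.36e-6 M.
pOH = 5.86, so pH = 14.00 - 5.86 = 8.14.

8.14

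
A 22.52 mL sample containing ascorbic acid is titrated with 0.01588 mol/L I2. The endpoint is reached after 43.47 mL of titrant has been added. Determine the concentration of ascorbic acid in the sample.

n(I2) = 0.01588 x 0.04347 = 0.0006903 mol.
From the balanced equation, 1 mol I2 reacts with 1 mol ascorbic acid, so n(ascorbic acid) = 0.0006903 x 1/1 = 0.0006903 mol.
[ascorbic acid] = 0.0006903 / 0.02252 L = 0.0307 M.

0.0307 M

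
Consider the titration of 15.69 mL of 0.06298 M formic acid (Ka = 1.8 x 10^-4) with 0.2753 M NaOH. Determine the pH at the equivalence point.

n(HCOOH) = 0.06298 x 0.01569 = 0.0009882 mol; V(NaOH) at equivalence = 0.0009882/0.2753 = 0.003589 L.
At equivalence all the acid is converted to HCOO-; total volume = 0.01569 + 0.003589 = 0.01928 L, so [HCOO-] = 0.0009882/0.01928 = 0.05125 M.
Kb = Kw/Ka = 1.0e-14 / 1.8 x 10^-4 = 5.56e-11.
[OH^-] = sqrt(Kb x [HCOO-]) = sqrt(5.56e-11 x 0.05125) = 1.69e-6 M.
pOH = 5.77, so pH = 14.00 - 5.77 = 8.23.

8.23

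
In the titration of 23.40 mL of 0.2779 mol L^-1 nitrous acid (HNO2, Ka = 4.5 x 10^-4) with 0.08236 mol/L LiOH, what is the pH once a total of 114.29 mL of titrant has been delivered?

n(acid) = 0.2779 x 0.02340 = 0.006503 mol; n(LiOH) added = 0.08236 x 0.1143 = 0.009413 mol.
Base is in excess by 0.009413 - 0.006503 = 0.002910 mol in a total volume of 0.1377 L.
[OH^-] = 0.002910/0.1377 = 0.02113 M, so pOH = 1.67 and pH = 14.00 - 1.67 = 12.33.

12.33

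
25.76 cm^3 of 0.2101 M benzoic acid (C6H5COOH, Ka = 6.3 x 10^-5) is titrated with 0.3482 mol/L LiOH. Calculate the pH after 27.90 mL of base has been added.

n(acid) = 0.2101 x 0.02576 = 0.005412 mol; n(LiOH) added = 0.3482 x 0.02790 = 0.009715 mol.
Base is in excess by 0.009715 - 0.005412 = 0.004303 mol in a total volume of 0.05366 L.
[OH^-] = 0.004303/0.05366 = 0.08018 M, so pOH = 1.10 and pH = 14.00 - 1.10 = 12.90.

12.90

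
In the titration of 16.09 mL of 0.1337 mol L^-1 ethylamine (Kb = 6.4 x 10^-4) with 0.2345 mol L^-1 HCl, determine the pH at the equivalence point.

n(C2H5NH2) = 0.1337 x 0.01609 = 0.002151 mol; V(HCl) at equivalence = 0.002151/0.2345 = 0.009174 L.
At equivalence the base is fully converted to C2H5NH3+; total volume = 0.02526 L, so [C2H5NH3+] = 0.002151/0.02526 = 0.08515 M.
Ka(C2H5NH3+) = Kw/Kb = 1.0e-14 / 6.4 x 10^-4 = 1.56e-11.
[H^+] = sqrt(Ka x [C2H5NH3+]) = sqrt(1.56e-11 x 0.08515) = 1.15e-6 M.
pH = -log(1.15e-6) = 5.94.

5.94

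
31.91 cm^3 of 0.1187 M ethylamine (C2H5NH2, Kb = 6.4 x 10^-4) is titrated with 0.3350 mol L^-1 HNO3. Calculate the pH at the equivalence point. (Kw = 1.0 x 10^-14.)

5.93

n(C2H5NH2) = 0.1187 x 0.03191 = 0.003788 mol; V(HNO3) at equivalence = 0.003788/0.3350 = 0.01131 L.
At equivalence the base is fully converted to C2H5NH3+; total volume = 0.04322 L, so [C2H5NH3+] = 0.003788/0.04322 = 0.08764 M.
Ka(C2H5NH3+) = Kw/Kb = 1.0e-14 / 6.4 x 10^-4 = 1.56e-11.
[H^+] = sqrt(Ka x [C2H5NH3+]) = sqrt(1.56e-11 x 0.08764) = 1.17e-6 M.
pH = -log(1.17e-6) = 5.93.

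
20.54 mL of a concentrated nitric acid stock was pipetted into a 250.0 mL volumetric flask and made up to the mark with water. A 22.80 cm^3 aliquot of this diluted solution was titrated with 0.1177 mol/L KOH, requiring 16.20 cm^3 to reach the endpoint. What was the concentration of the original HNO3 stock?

n(KOH) = 0.1177 x 0.01620 = 0.001907 mol.
n(HNO3) in the aliquot = 0.001907 mol.
[diluted HNO3] = 0.001907 / 0.02280 = 0.08363 M.
Dilution factor = 250.0/20.54 = 12.17, so [stock] = 0.08363 x 12.17 = 1.02 M.

1.02 M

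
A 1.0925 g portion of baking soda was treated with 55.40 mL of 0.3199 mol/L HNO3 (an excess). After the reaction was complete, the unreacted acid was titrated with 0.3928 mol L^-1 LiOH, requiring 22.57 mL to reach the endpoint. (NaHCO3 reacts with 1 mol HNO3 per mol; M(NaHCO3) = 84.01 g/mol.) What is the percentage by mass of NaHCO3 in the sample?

68.1%

Total n(HNO3) added = 0.3199 x 0.05540 = 0.01772 mol.
n(LiOH) used = 0.3928 x 0.02257 = 0.008865 mol, which equals the excess n(HNO3).
So n(HNO3) consumed by the sample = 0.01772 - 0.008865 = 0.008857 mol.
n(NaHCO3) = 0.008857 / 1 = 0.008857 mol.
mass NaHCO3 = 0.008857 x 84.01 = 0.7441 g, so %NaHCO3 = 0.7441/1.0925 x 100 = 68.1%.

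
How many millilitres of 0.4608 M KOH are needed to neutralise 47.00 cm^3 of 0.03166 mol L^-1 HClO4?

n(HClO4) = 0.03166 mol/L x 0.04700 L = 0.001488 mol.
At equivalence n(KOH) = n(HClO4) = 0.001488 mol.
V(KOH) = 0.001488 / 0.4608 = 0.003229 L = 3.23 mL.

3.23 mL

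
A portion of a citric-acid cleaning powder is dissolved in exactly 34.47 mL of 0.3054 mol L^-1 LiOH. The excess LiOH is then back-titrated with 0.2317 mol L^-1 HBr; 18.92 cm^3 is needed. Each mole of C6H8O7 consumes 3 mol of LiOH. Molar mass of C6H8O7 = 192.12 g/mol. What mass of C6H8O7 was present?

Total n(LiOH) added = 0.3054 x 0.03447 = 0.01053 mol.
n(HBr) used = 0.2317 x 0.01892 = 0.004384 mol, which equals the excess n(LiOH).
So n(LiOH) consumed by the sample = 0.01053 - 0.004384 = 0.006143 mol.
n(C6H8O7) = 0.006143 / 3 = 0.002048 mol.
mass = 0.002048 mol x 192.12 g/mol = 0.393 g.

0.393 g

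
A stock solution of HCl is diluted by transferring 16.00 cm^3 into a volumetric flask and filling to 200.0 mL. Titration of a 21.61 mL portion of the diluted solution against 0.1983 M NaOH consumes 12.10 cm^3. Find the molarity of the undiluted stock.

n(NaOH) = 0.1983 x 0.01210 = 0.002399 mol.
n(HCl) in the aliquot = 0.002399 mol.
[diluted HCl] = 0.002399 / 0.02161 = 0.1110 M.
Dilution factor = 200.0/16.00 = 12.50, so [stock] = 0.1110 x 12.50 = 1.39 M.

1.39 M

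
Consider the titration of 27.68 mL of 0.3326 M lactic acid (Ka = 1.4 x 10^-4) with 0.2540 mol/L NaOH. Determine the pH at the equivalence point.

n(HC3H5O3) = 0.3326 x 0.02768 = 0.009206 mol; V(NaOH) at equivalence = 0.009206/0.2540 = 0.03625 L.
At equivalence all the acid is converted to C3H5O3-; total volume = 0.02768 + 0.03625 = 0.06393 L, so [C3H5O3-] = 0.009206/0.06393 = 0.1440 M.
Kb = Kw/Ka = 1.0e-14 / 1.4 x 10^-4 = 7.14e-11.
[OH^-] = sqrt(Kb x [C3H5O3-]) = sqrt(7.14e-11 x 0.1440) = 3.21e-6 M.
pOH = 5.49, so pH = 14.00 - 5.49 = 8.51.

8.51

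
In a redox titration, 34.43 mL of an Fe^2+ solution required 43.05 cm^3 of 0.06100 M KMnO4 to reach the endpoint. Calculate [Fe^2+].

0.381 M

n(KMnO4) = 0.06100 x 0.04305 = 0.002626 mol.
From the balanced equation, 1 mol KMnO4 reacts with 5 mol Fe^2+, so n(Fe^2+) = 0.002626 x 5/1 = 0.01313 mol.
[Fe^2+] = 0.01313 / 0.03443 L = 0.381 M.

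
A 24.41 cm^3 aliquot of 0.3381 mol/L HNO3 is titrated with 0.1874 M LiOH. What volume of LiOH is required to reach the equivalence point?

44.0 mL

n(HNO3) = 0.3381 mol/L x 0.02441 L = 0.008253 mol.
At equivalence n(LiOH) = n(HNO3) = 0.008253 mol.
V(LiOH) = 0.008253 / 0.1874 = 0.04404 L = 44.0 mL.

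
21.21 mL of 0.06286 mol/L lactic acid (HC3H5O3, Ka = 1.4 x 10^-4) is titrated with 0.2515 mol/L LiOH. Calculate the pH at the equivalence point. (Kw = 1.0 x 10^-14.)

n(HC3H5O3) = 0.06286 x 0.02121 = 0.001333 mol; V(LiOH) at equivalence = 0.001333/0.2515 = 0.005301 L.
At equivalence all the acid is converted to C3H5O3-; total volume = 0.02121 + 0.005301 = 0.02651 L, so [C3H5O3-] = 0.001333/0.02651 = 0.05029 M.
Kb = Kw/Ka = 1.0e-14 / 1.4 x 10^-4 = 7.14e-11.
[OH^-] = sqrt(Kb x [C3H5O3-]) = sqrt(7.14e-11 x 0.05029) = 1.90e-6 M.
pOH = 5.72, so pH = 14.00 - 5.72 = 8.28.

8.28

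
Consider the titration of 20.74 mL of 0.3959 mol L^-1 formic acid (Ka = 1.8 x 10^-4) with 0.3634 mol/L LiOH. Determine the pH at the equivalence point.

8.51

n(HCOOH) = 0.3959 x 0.02074 = 0.008211 mol; V(LiOH) at equivalence = 0.008211/0.3634 = 0.02259 L.
At equivalence all the acid is converted to HCOO-; total volume = 0.02074 + 0.02259 = 0.04333 L, so [HCOO-] = 0.008211/0.04333 = 0.1895 M.
Kb = Kw/Ka = 1.0e-14 / 1.8 x 10^-4 = 5.56e-11.
[OH^-] = sqrt(Kb x [HCOO-]) = sqrt(5.56e-11 x 0.1895) = 3.24e-6 M.
pOH = 5.49, so pH = 14.00 - 5.49 = 8.51.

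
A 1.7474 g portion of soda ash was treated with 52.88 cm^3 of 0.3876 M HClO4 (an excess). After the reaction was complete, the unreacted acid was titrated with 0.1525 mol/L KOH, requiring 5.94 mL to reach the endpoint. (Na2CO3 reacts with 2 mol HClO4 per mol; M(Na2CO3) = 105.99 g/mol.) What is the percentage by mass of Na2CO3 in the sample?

Total n(HClO4) added = 0.3876 x 0.05288 = 0.02050 mol.
n(KOH) used = 0.1525 x 0.005940 = 0.0009059 mol, which equals the excess n(HClO4).
So n(HClO4) consumed by the sample = 0.02050 - 0.0009059 = 0.01959 mol.
n(Na2CO3) = 0.01959 / 2 = 0.009795 mol.
mass Na2CO3 = 0.009795 x 105.99 = 1.038 g, so %Na2CO3 = 1.038/1.7474 x 100 = 59.4%.

59.4%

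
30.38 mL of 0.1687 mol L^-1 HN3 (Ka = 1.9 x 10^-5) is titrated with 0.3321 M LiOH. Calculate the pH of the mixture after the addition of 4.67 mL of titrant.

4.36

Initial n(HN3) = 0.1687 x 0.03038 = 0.005125 mol.
n(LiOH) added = 0.3321 x 0.004670 = 0.001551 mol, converting that many moles of HN3 to N3-.
Remaining n(HN3) = 0.003574 mol; n(N3-) = 0.001551 mol.
By Henderson-Hasselbalch, pH = pKa + log([A^-]/[HA]) = 4.72 + log(0.001551/0.003574) = 4.72 + (-0.36) = 4.36.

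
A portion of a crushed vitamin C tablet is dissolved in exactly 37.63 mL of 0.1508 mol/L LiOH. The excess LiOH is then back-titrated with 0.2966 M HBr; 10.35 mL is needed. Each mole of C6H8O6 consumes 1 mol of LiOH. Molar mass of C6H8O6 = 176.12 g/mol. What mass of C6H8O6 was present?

0.459 g

Total n(LiOH) added = 0.1508 x 0.03763 = 0.005675 mol.
n(HBr) used = 0.2966 x 0.01035 = 0.003070 mol, which equals the excess n(LiOH).
So n(LiOH) consumed by the sample = 0.005675 - 0.003070 = 0.002605 mol.
n(C6H8O6) = 0.002605 / 1 = 0.002605 mol.
mass = 0.002605 mol x 176.12 g/mol = 0.459 g.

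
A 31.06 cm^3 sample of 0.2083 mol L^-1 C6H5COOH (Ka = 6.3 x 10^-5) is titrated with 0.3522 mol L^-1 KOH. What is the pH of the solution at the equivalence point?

8.66

n(C6H5COOH) = 0.2083 x 0.03106 = 0.006470 mol; V(KOH) at equivalence = 0.006470/0.3522 = 0.01837 L.
At equivalence all the acid is converted to C6H5COO-; total volume = 0.03106 + 0.01837 = 0.04943 L, so [C6H5COO-] = 0.006470/0.04943 = 0.1309 M.
Kb = Kw/Ka = 1.0e-14 / 6.3 x 10^-5 = 1.59e-10.
[OH^-] = sqrt(Kb x [C6H5COO-]) = sqrt(1.59e-10 x 0.1309) = 4.56e-6 M.
pOH = 5.34, so pH = 14.00 - 5.34 = 8.66.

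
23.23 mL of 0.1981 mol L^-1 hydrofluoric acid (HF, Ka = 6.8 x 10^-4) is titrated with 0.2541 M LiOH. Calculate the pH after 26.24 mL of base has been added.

n(acid) = 0.1981 x 0.02323 = 0.004602 mol; n(LiOH) added = 0.2541 x 0.02624 = 0.006668 mol.
Base is in excess by 0.006668 - 0.004602 = 0.002066 mol in a total volume of 0.04947 L.
[OH^-] = 0.002066/0.04947 = 0.04176 M, so pOH = 1.38 and pH = 14.00 - 1.38 = 12.62.

12.62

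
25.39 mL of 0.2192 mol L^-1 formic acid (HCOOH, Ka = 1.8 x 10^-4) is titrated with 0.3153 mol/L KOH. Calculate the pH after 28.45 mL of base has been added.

12.80

n(acid) = 0.2192 x 0.02539 = 0.005565 mol; n(KOH) added = 0.3153 x 0.02845 = 0.008970 mol.
Base is in excess by 0.008970 - 0.005565 = 0.003405 mol in a total volume of 0.05384 L.
[OH^-] = 0.003405/0.05384 = 0.06324 M, so pOH = 1.20 and pH = 14.00 - 1.20 = 12.80.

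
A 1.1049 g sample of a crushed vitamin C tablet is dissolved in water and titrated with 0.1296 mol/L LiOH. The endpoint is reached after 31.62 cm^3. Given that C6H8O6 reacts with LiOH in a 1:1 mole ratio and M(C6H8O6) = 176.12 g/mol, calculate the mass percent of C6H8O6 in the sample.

n(LiOH) = 0.1296 x 0.03162 = 0.004098 mol.
n(C6H8O6) = 0.004098 / 1 = 0.004098 mol.
mass of C6H8O6 = 0.004098 x 176.12 = 0.7217 g.
% purity = 0.7217 / 1.1049 x 100 = 65.3%.

65.3%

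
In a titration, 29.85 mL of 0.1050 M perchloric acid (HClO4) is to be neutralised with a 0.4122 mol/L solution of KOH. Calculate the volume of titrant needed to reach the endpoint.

n(HClO4) = 0.1050 mol/L x 0.02985 L = 0.003134 mol.
At equivalence n(KOH) = n(HClO4) = 0.003134 mol.
V(KOH) = 0.003134 / 0.4122 = 0.007604 L = 7.60 mL.

7.60 mL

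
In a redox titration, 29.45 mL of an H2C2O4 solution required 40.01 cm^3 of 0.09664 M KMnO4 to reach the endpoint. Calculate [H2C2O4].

0.328 M

n(KMnO4) = 0.09664 x 0.04001 = 0.003867 mol.
From the balanced equation, 2 mol KMnO4 reacts with 5 mol H2C2O4, so n(H2C2O4) = 0.003867 x 5/2 = 0.009666 mol.
[H2C2O4] = 0.009666 / 0.02945 L = 0.328 M.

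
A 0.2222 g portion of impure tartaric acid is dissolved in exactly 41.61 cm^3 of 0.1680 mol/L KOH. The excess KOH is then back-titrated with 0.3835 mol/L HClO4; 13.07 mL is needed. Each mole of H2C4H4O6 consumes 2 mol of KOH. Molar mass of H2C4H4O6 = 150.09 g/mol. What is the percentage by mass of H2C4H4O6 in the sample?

Total n(KOH) added = 0.1680 x 0.04161 = 0.006990 mol.
n(HClO4) used = 0.3835 x 0.01307 = 0.005012 mol, which equals the excess n(KOH).
So n(KOH) consumed by the sample = 0.006990 - 0.005012 = 0.001978 mol.
n(H2C4H4O6) = 0.001978 / 2 = 0.0009891 mol.
mass H2C4H4O6 = 0.0009891 x 150.09 = 0.1484 g, so %H2C4H4O6 = 0.1484/0.2222 x 100 = 66.8%.

66.8%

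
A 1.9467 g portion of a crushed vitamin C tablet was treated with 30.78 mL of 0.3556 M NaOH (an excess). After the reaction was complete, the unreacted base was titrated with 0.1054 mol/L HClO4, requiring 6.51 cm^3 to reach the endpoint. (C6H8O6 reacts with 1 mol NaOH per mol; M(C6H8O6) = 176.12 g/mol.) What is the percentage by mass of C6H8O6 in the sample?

92.8%

Total n(NaOH) added = 0.3556 x 0.03078 = 0.01095 mol.
n(HClO4) used = 0.1054 x 0.006510 = 0.0006862 mol, which equals the excess n(NaOH).
So n(NaOH) consumed by the sample = 0.01095 - 0.0006862 = 0.01026 mol.
n(C6H8O6) = 0.01026 / 1 = 0.01026 mol.
mass C6H8O6 = 0.01026 x 176.12 = 1.807 g, so %C6H8O6 = 1.807/1.9467 x 100 = 92.8%.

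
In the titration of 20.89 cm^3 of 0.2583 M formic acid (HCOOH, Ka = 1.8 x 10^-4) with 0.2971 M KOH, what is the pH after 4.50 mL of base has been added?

3.26

Initial n(HCOOH) = 0.2583 x 0.02089 = 0.005396 mol.
n(KOH) added = 0.2971 x 0.004500 = 0.001337 mol, converting that many moles of HCOOH to HCOO-.
Remaining n(HCOOH) = 0.004059 mol; n(HCOO-) = 0.001337 mol.
By Henderson-Hasselbalch, pH = pKa + log([A^-]/[HA]) = 3.74 + log(0.001337/0.004059) = 3.74 + (-0.48) = 3.26.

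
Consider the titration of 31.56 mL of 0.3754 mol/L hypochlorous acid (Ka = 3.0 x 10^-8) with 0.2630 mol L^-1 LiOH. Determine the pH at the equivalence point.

n(HClO) = 0.3754 x 0.03156 = 0.01185 mol; V(LiOH) at equivalence = 0.01185/0.2630 = 0.04505 L.
At equivalence all the acid is converted to ClO-; total volume = 0.03156 + 0.04505 = 0.07661 L, so [ClO-] = 0.01185/0.07661 = 0.1547 M.
Kb = Kw/Ka = 1.0e-14 / 3.0 x 10^-8 = 3.33e-7.
[OH^-] = sqrt(Kb x [ClO-]) = sqrt(3.33e-7 x 0.1547) = 0.000227 M.
pOH = 3.64, so pH = 14.00 - 3.64 = 10.36.

10.36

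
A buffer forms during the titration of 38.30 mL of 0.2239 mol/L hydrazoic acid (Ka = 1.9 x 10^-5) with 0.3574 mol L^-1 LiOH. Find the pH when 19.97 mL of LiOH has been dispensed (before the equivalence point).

5.42

Initial n(HN3) = 0.2239 x 0.03830 = 0.008575 mol.
n(LiOH) added = 0.3574 x 0.01997 = 0.007137 mol, converting that many moles of HN3 to N3-.
Remaining n(HN3) = 0.001438 mol; n(N3-) = 0.007137 mol.
By Henderson-Hasselbalch, pH = pKa + log([A^-]/[HA]) = 4.72 + log(0.007137/0.001438) = 4.72 + (+0.70) = 5.42.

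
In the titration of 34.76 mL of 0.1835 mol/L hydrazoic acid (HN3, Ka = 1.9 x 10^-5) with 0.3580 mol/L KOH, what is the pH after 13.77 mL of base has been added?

5.25

Initial n(HN3) = 0.1835 x 0.03476 = 0.006378 mol.
n(KOH) added = 0.3580 x 0.01377 = 0.004930 mol, converting that many moles of HN3 to N3-.
Remaining n(HN3) = 0.001449 mol; n(N3-) = 0.004930 mol.
By Henderson-Hasselbalch, pH = pKa + log([A^-]/[HA]) = 4.72 + log(0.004930/0.001449) = 4.72 + (+0.53) = 5.25.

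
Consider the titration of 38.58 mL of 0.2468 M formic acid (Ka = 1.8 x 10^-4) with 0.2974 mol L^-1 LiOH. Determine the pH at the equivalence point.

n(HCOOH) = 0.2468 x 0.03858 = 0.009522 mol; V(LiOH) at equivalence = 0.009522/0.2974 = 0.03202 L.
At equivalence all the acid is converted to HCOO-; total volume = 0.03858 + 0.03202 = 0.07060 L, so [HCOO-] = 0.009522/0.07060 = 0.1349 M.
Kb = Kw/Ka = 1.0e-14 / 1.8 x 10^-4 = 5.56e-11.
[OH^-] = sqrt(Kb x [HCOO-]) = sqrt(5.56e-11 x 0.1349) = 2.74e-6 M.
pOH = 5.56, so pH = 14.00 - 5.56 = 8.44.

8.44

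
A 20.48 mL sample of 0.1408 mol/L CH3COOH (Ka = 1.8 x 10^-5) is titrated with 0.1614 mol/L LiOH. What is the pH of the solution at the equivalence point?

8.81

n(CH3COOH) = 0.1408 x 0.02048 = 0.002884 mol; V(LiOH) at equivalence = 0.002884/0.1614 = 0.01787 L.
At equivalence all the acid is converted to CH3COO-; total volume = 0.02048 + 0.01787 = 0.03835 L, so [CH3COO-] = 0.002884/0.03835 = 0.07520 M.
Kb = Kw/Ka = 1.0e-14 / 1.8 x 10^-5 = 5.56e-10.
[OH^-] = sqrt(Kb x [CH3COO-]) = sqrt(5.56e-10 x 0.07520) = 6.46e-6 M.
pOH = 5.19, so pH = 14.00 - 5.19 = 8.81.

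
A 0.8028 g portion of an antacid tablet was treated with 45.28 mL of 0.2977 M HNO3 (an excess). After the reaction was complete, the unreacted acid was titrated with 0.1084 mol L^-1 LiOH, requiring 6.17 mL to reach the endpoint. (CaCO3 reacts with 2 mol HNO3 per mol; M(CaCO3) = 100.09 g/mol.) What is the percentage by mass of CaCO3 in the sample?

79.9%

Total n(HNO3) added = 0.2977 x 0.04528 = 0.01348 mol.
n(LiOH) used = 0.1084 x 0.006170 = 0.0006688 mol, which equals the excess n(HNO3).
So n(HNO3) consumed by the sample = 0.01348 - 0.0006688 = 0.01281 mol.
n(CaCO3) = 0.01281 / 2 = 0.006406 mol.
mass CaCO3 = 0.006406 x 100.09 = 0.6411 g, so %CaCO3 = 0.6411/0.8028 x 100 = 79.9%.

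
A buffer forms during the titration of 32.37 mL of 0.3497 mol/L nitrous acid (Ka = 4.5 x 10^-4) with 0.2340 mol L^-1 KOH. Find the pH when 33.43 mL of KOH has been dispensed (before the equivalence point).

Initial n(HNO2) = 0.3497 x 0.03237 = 0.01132 mol.
n(KOH) added = 0.2340 x 0.03343 = 0.007823 mol, converting that many moles of HNO2 to NO2-.
Remaining n(HNO2) = 0.003497 mol; n(NO2-) = 0.007823 mol.
By Henderson-Hasselbalch, pH = pKa + log([A^-]/[HA]) = 3.35 + log(0.007823/0.003497) = 3.35 + (+0.35) = 3.70.

3.70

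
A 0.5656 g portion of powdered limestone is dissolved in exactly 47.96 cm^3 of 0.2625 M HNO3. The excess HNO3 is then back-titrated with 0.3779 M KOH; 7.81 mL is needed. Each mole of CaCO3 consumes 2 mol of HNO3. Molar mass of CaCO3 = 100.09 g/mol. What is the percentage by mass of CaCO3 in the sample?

Total n(HNO3) added = 0.2625 x 0.04796 = 0.01259 mol.
n(KOH) used = 0.3779 x 0.007810 = 0.002951 mol, which equals the excess n(HNO3).
So n(HNO3) consumed by the sample = 0.01259 - 0.002951 = 0.009638 mol.
n(CaCO3) = 0.009638 / 2 = 0.004819 mol.
mass CaCO3 = 0.004819 x 100.09 = 0.4823 g, so %CaCO3 = 0.4823/0.5656 x 100 = 85.3%.

85.3%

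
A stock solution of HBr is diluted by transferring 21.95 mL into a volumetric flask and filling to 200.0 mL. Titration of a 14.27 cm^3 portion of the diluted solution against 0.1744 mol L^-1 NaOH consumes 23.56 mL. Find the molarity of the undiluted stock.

2.62 M

n(NaOH) = 0.1744 x 0.02356 = 0.004109 mol.
n(HBr) in the aliquot = 0.004109 mol.
[diluted HBr] = 0.004109 / 0.01427 = 0.2879 M.
Dilution factor = 200.0/21.95 = 9.112, so [stock] = 0.2879 x 9.112 = 2.62 M.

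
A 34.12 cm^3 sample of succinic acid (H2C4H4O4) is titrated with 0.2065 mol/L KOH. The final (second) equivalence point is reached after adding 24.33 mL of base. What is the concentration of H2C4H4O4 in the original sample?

n(KOH) = 0.2065 x 0.02433 = 0.005024 mol.
At the final (second) equivalence point, 2 mol OH^- react per mol H2C4H4O4, so n(H2C4H4O4) = 0.005024 / 2 = 0.002512 mol.
[H2C4H4O4] = 0.002512 / 0.03412 L = 0.0736 M.

0.0736 M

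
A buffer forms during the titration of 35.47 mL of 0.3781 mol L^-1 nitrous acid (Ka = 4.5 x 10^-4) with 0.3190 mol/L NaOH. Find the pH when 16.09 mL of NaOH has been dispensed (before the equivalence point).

3.14

Initial n(HNO2) = 0.3781 x 0.03547 = 0.01341 mol.
n(NaOH) added = 0.3190 x 0.01609 = 0.005133 mol, converting that many moles of HNO2 to NO2-.
Remaining n(HNO2) = 0.008278 mol; n(NO2-) = 0.005133 mol.
By Henderson-Hasselbalch, pH = pKa + log([A^-]/[HA]) = 3.35 + log(0.005133/0.008278) = 3.35 + (-0.21) = 3.14.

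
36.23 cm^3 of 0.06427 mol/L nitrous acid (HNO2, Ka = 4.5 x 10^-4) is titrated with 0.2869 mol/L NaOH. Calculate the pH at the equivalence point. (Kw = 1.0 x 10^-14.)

8.03

n(HNO2) = 0.06427 x 0.03623 = 0.002329 mol; V(NaOH) at equivalence = 0.002329/0.2869 = 0.008116 L.
At equivalence all the acid is converted to NO2-; total volume = 0.03623 + 0.008116 = 0.04435 L, so [NO2-] = 0.002329/0.04435 = 0.05251 M.
Kb = Kw/Ka = 1.0e-14 / 4.5 x 10^-4 = 2.22e-11.
[OH^-] = sqrt(Kb x [NO2-]) = sqrt(2.22e-11 x 0.05251) = 1.08e-6 M.
pOH = 5.97, so pH = 14.00 - 5.97 = 8.03.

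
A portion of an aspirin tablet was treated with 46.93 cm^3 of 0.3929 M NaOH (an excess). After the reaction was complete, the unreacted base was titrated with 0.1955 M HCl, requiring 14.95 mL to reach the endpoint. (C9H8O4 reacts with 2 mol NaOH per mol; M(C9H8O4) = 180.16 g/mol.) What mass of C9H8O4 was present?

1.40 g

Total n(NaOH) added = 0.3929 x 0.04693 = 0.01844 mol.
n(HCl) used = 0.1955 x 0.01495 = 0.002923 mol, which equals the excess n(NaOH).
So n(NaOH) consumed by the sample = 0.01844 - 0.002923 = 0.01552 mol.
n(C9H8O4) = 0.01552 / 2 = 0.007758 mol.
mass = 0.007758 mol x 180.16 g/mol = 1.40 g.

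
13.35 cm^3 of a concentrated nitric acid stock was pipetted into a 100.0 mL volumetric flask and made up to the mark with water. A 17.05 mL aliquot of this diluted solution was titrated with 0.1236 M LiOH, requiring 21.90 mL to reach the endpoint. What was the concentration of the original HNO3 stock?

1.19 M

n(LiOH) = 0.1236 x 0.02190 = 0.002707 mol.
n(HNO3) in the aliquot = 0.002707 mol.
[diluted HNO3] = 0.002707 / 0.01705 = 0.1588 M.
Dilution factor = 100.0/13.35 = 7.491, so [stock] = 0.1588 x 7.491 = 1.19 M.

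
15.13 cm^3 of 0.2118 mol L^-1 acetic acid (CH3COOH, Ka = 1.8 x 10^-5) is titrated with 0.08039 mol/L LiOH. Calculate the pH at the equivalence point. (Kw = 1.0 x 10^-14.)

8.76

n(CH3COOH) = 0.2118 x 0.01513 = 0.003205 mol; V(LiOH) at equivalence = 0.003205/0.08039 = 0.03986 L.
At equivalence all the acid is converted to CH3COO-; total volume = 0.01513 + 0.03986 = 0.05499 L, so [CH3COO-] = 0.003205/0.05499 = 0.05827 M.
Kb = Kw/Ka = 1.0e-14 / 1.8 x 10^-5 = 5.56e-10.
[OH^-] = sqrt(Kb x [CH3COO-]) = sqrt(5.56e-10 x 0.05827) = 5.69e-6 M.
pOH = 5.24, so pH = 14.00 - 5.24 = 8.76.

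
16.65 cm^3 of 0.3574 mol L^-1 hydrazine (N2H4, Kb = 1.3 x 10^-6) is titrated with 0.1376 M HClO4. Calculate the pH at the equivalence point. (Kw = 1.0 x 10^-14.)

n(N2H4) = 0.3574 x 0.01665 = 0.005951 mol; V(HClO4) at equivalence = 0.005951/0.1376 = 0.04325 L.
At equivalence the base is fully converted to N2H5+; total volume = 0.05990 L, so [N2H5+] = 0.005951/0.05990 = 0.09935 M.
Ka(N2H5+) = Kw/Kb = 1.0e-14 / 1.3 x 10^-6 = 7.69e-9.
[H^+] = sqrt(Ka x [N2H5+]) = sqrt(7.69e-9 x 0.09935) = 2.76e-5 M.
pH = -log(2.76e-5) = 4.56.

4.56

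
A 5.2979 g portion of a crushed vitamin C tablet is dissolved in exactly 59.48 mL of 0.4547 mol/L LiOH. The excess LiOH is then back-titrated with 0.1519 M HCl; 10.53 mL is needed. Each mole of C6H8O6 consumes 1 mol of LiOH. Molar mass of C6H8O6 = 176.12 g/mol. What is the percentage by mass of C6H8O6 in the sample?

84.6%

Total n(LiOH) added = 0.4547 x 0.05948 = 0.02705 mol.
n(HCl) used = 0.1519 x 0.01053 = 0.001600 mol, which equals the excess n(LiOH).
So n(LiOH) consumed by the sample = 0.02705 - 0.001600 = 0.02545 mol.
n(C6H8O6) = 0.02545 / 1 = 0.02545 mol.
mass C6H8O6 = 0.02545 x 176.12 = 4.482 g, so %C6H8O6 = 4.482/5.2979 x 100 = 84.6%.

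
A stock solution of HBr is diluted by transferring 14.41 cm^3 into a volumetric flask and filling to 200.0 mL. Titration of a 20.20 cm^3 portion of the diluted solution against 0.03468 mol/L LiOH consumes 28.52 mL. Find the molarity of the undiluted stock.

n(LiOH) = 0.03468 x 0.02852 = 0.0009891 mol.
n(HBr) in the aliquot = 0.0009891 mol.
[diluted HBr] = 0.0009891 / 0.02020 = 0.04896 M.
Dilution factor = 200.0/14.41 = 13.88, so [stock] = 0.04896 x 13.88 = 0.680 M.

0.680 M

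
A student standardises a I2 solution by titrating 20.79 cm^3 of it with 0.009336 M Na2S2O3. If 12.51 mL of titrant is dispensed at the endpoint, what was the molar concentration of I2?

n(Na2S2O3) = 0.009336 x 0.01251 = 0.0001168 mol.
From the balanced equation, 2 mol Na2S2O3 reacts with 1 mol I2, so n(I2) = 0.0001168 x 1/2 = 5.840e-5 mol.
[I2] = 5.840e-5 / 0.02079 L = 0.00281 M.

0.00281 M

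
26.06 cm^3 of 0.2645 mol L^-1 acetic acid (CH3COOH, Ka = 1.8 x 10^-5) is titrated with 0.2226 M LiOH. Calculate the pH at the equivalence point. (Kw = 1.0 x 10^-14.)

n(CH3COOH) = 0.2645 x 0.02606 = 0.006893 mol; V(LiOH) at equivalence = 0.006893/0.2226 = 0.03097 L.
At equivalence all the acid is converted to CH3COO-; total volume = 0.02606 + 0.03097 = 0.05703 L, so [CH3COO-] = 0.006893/0.05703 = 0.1209 M.
Kb = Kw/Ka = 1.0e-14 / 1.8 x 10^-5 = 5.56e-10.
[OH^-] = sqrt(Kb x [CH3COO-]) = sqrt(5.56e-10 x 0.1209) = 8.19e-6 M.
pOH = 5.09, so pH = 14.00 - 5.09 = 8.91.

8.91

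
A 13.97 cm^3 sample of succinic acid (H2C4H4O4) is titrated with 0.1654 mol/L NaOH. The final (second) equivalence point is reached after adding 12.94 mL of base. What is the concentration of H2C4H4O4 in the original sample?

n(NaOH) = 0.1654 x 0.01294 = 0.002140 mol.
At the final (second) equivalence point, 2 mol OH^- react per mol H2C4H4O4, so n(H2C4H4O4) = 0.002140 / 2 = 0.001070 mol.
[H2C4H4O4] = 0.001070 / 0.01397 L = 0.0766 M.

0.0766 M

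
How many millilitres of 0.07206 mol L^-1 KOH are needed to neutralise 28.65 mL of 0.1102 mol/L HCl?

n(HCl) = 0.1102 mol/L x 0.02865 L = 0.003157 mol.
At equivalence n(KOH) = n(HCl) = 0.003157 mol.
V(KOH) = 0.003157 / 0.07206 = 0.04381 L = 43.8 mL.

43.8 mL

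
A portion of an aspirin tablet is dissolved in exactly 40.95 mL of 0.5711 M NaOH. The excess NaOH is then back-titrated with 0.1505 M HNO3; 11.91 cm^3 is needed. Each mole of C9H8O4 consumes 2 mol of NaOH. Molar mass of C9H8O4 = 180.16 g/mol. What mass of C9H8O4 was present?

1.95 g

Total n(NaOH) added = 0.5711 x 0.04095 = 0.02339 mol.
n(HNO3) used = 0.1505 x 0.01191 = 0.001792 mol, which equals the excess n(NaOH).
So n(NaOH) consumed by the sample = 0.02339 - 0.001792 = 0.02159 mol.
n(C9H8O4) = 0.02159 / 2 = 0.01080 mol.
mass = 0.01080 mol x 180.16 g/mol = 1.95 g.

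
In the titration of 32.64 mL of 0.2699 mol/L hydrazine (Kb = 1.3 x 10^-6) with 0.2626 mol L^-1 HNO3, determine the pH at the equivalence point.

4.49

n(N2H4) = 0.2699 x 0.03264 = 0.008810 mol; V(HNO3) at equivalence = 0.008810/0.2626 = 0.03355 L.
At equivalence the base is fully converted to N2H5+; total volume = 0.06619 L, so [N2H5+] = 0.008810/0.06619 = 0.1331 M.
Ka(N2H5+) = Kw/Kb = 1.0e-14 / 1.3 x 10^-6 = 7.69e-9.
[H^+] = sqrt(Ka x [N2H5+]) = sqrt(7.69e-9 x 0.1331) = 3.20e-5 M.
pH = -log(3.20e-5) = 4.49.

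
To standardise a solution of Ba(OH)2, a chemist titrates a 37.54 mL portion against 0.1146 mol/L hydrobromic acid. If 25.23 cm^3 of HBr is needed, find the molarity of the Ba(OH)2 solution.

0.0385 M

n(HBr) delivered = 0.1146 x 0.02523 = 0.002891 mol.
The reaction is 1 Ba(OH)2 + 2 HBr, so n(Ba(OH)2) = 0.002891 x 1/2 = 0.001446 mol.
[Ba(OH)2] = 0.001446 mol / 0.03754 L = 0.0385 M.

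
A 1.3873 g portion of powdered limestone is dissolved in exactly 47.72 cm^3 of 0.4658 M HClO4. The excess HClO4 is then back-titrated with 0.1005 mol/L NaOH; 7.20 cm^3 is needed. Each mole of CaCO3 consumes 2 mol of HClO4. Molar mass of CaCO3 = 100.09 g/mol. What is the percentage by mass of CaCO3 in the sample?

77.6%

Total n(HClO4) added = 0.4658 x 0.04772 = 0.02223 mol.
n(NaOH) used = 0.1005 x 0.007200 = 0.0007236 mol, which equals the excess n(HClO4).
So n(HClO4) consumed by the sample = 0.02223 - 0.0007236 = 0.02150 mol.
n(CaCO3) = 0.02150 / 2 = 0.01075 mol.
mass CaCO3 = 0.01075 x 100.09 = 1.076 g, so %CaCO3 = 1.076/1.3873 x 100 = 77.6%.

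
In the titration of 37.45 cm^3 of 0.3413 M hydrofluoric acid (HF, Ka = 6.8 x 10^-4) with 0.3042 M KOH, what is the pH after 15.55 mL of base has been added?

2.94

Initial n(HF) = 0.3413 x 0.03745 = 0.01278 mol.
n(KOH) added = 0.3042 x 0.01555 = 0.004730 mol, converting that many moles of HF to F-.
Remaining n(HF) = 0.008051 mol; n(F-) = 0.004730 mol.
By Henderson-Hasselbalch, pH = pKa + log([A^-]/[HA]) = 3.17 + log(0.004730/0.008051) = 3.17 + (-0.23) = 2.94.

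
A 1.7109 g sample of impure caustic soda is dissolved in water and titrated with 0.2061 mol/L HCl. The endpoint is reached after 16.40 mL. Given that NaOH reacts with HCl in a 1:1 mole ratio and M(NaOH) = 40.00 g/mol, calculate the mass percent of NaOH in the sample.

n(HCl) = 0.2061 x 0.01640 = 0.003380 mol.
n(NaOH) = 0.003380 / 1 = 0.003380 mol.
mass of NaOH = 0.003380 x 40.00 = 0.1352 g.
% purity = 0.1352 / 1.7109 x 100 = 7.90%.

7.90%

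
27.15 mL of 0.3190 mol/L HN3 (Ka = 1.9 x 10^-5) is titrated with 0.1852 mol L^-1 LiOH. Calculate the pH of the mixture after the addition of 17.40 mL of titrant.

4.49

Initial n(HN3) = 0.3190 x 0.02715 = 0.008661 mol.
n(LiOH) added = 0.1852 x 0.01740 = 0.003222 mol, converting that many moles of HN3 to N3-.
Remaining n(HN3) = 0.005438 mol; n(N3-) = 0.003222 mol.
By Henderson-Hasselbalch, pH = pKa + log([A^-]/[HA]) = 4.72 + log(0.003222/0.005438) = 4.72 + (-0.23) = 4.49.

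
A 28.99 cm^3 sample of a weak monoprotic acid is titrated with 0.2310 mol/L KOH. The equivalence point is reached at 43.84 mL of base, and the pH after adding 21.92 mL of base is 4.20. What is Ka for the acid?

6.3 x 10^-5

21.92 mL is half of the equivalence volume, so this is the half-equivalence point where [HA] = [A^-].
At half-equivalence pH = pKa, so pKa = 4.20.
Ka = 10^(-4.20) = 6.3 x 10^-5.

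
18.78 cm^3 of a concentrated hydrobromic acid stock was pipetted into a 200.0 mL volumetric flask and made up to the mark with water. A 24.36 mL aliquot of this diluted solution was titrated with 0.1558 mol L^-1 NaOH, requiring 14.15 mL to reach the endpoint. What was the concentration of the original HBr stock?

n(NaOH) = 0.1558 x 0.01415 = 0.002205 mol.
n(HBr) in the aliquot = 0.002205 mol.
[diluted HBr] = 0.002205 / 0.02436 = 0.09050 M.
Dilution factor = 200.0/18.78 = 10.65, so [stock] = 0.09050 x 10.65 = 0.964 M.

0.964 M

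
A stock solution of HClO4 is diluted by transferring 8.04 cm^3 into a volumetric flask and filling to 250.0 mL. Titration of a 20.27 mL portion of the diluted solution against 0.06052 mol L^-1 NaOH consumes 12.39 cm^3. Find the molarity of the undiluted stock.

1.15 M

n(NaOH) = 0.06052 x 0.01239 = 0.0007498 mol.
n(HClO4) in the aliquot = 0.0007498 mol.
[diluted HClO4] = 0.0007498 / 0.02027 = 0.03699 M.
Dilution factor = 250.0/8.040 = 31.09, so [stock] = 0.03699 x 31.09 = 1.15 M.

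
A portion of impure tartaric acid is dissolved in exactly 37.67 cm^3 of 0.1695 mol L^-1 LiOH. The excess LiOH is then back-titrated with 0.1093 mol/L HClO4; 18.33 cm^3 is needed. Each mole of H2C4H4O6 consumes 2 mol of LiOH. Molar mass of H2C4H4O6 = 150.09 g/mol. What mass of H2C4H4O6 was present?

0.329 g

Total n(LiOH) added = 0.1695 x 0.03767 = 0.006385 mol.
n(HClO4) used = 0.1093 x 0.01833 = 0.002003 mol, which equals the excess n(LiOH).
So n(LiOH) consumed by the sample = 0.006385 - 0.002003 = 0.004382 mol.
n(H2C4H4O6) = 0.004382 / 2 = 0.002191 mol.
mass = 0.002191 mol x 150.09 g/mol = 0.329 g.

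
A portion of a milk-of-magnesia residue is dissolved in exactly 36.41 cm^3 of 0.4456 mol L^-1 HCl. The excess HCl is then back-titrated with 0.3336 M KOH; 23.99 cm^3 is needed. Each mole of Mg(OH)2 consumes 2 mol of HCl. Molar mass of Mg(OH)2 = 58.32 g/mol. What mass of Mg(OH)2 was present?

Total n(HCl) added = 0.4456 x 0.03641 = 0.01622 mol.
n(KOH) used = 0.3336 x 0.02399 = 0.008003 mol, which equals the excess n(HCl).
So n(HCl) consumed by the sample = 0.01622 - 0.008003 = 0.008221 mol.
n(Mg(OH)2) = 0.008221 / 2 = 0.004111 mol.
mass = 0.004111 mol x 58.32 g/mol = 0.240 g.

0.240 g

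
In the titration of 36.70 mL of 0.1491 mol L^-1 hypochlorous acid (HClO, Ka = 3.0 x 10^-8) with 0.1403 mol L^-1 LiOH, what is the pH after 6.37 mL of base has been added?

6.81

Initial n(HClO) = 0.1491 x 0.03670 = 0.005472 mol.
n(LiOH) added = 0.1403 x 0.006370 = 0.0008937 mol, converting that many moles of HClO to ClO-.
Remaining n(HClO) = 0.004578 mol; n(ClO-) = 0.0008937 mol.
By Henderson-Hasselbalch, pH = pKa + log([A^-]/[HA]) = 7.52 + log(0.0008937/0.004578) = 7.52 + (-0.71) = 6.81.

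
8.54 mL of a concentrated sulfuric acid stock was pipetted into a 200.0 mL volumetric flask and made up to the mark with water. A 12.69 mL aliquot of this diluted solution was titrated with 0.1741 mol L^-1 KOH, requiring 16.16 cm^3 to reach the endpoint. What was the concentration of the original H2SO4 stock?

2.60 M

n(KOH) = 0.1741 x 0.01616 = 0.002813 mol.
n(H2SO4) in the aliquot = 0.002813 x 1/2 = 0.001407 mol.
[diluted H2SO4] = 0.001407 / 0.01269 = 0.1109 M.
Dilution factor = 200.0/8.540 = 23.42, so [stock] = 0.1109 x 23.42 = 2.60 M.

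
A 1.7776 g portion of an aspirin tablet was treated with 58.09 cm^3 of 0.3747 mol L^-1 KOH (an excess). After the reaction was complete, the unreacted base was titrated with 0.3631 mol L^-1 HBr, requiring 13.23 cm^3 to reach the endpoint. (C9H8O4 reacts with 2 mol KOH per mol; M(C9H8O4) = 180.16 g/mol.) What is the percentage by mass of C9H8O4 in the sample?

Total n(KOH) added = 0.3747 x 0.05809 = 0.02177 mol.
n(HBr) used = 0.3631 x 0.01323 = 0.004804 mol, which equals the excess n(KOH).
So n(KOH) consumed by the sample = 0.02177 - 0.004804 = 0.01696 mol.
n(C9H8O4) = 0.01696 / 2 = 0.008481 mol.
mass C9H8O4 = 0.008481 x 180.16 = 1.528 g, so %C9H8O4 = 1.528/1.7776 x 100 = 86.0%.

86.0%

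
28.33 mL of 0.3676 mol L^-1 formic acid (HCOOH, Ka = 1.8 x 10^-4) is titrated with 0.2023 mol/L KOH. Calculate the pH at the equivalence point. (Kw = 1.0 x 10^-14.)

n(HCOOH) = 0.3676 x 0.02833 = 0.01041 mol; V(KOH) at equivalence = 0.01041/0.2023 = 0.05148 L.
At equivalence all the acid is converted to HCOO-; total volume = 0.02833 + 0.05148 = 0.07981 L, so [HCOO-] = 0.01041/0.07981 = 0.1305 M.
Kb = Kw/Ka = 1.0e-14 / 1.8 x 10^-4 = 5.56e-11.
[OH^-] = sqrt(Kb x [HCOO-]) = sqrt(5.56e-11 x 0.1305) = 2.69e-6 M.
pOH = 5.57, so pH = 14.00 - 5.57 = 8.43.

8.43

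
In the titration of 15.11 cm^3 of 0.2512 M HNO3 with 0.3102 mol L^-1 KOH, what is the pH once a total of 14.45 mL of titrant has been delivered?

12.37

n(acid) = 0.2512 x 0.01511 = 0.003796 mol; n(KOH) added = 0.3102 x 0.01445 = 0.004482 mol.
Base is in excess by 0.004482 - 0.003796 = 0.0006868 mol in a total volume of 0.02956 L.
[OH^-] = 0.0006868/0.02956 = 0.02323 M, so pOH = 1.63 and pH = 14.00 - 1.63 = 12.37.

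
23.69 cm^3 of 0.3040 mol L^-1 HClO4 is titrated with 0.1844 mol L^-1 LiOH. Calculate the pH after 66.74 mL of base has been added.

12.75

n(acid) = 0.3040 x 0.02369 = 0.007202 mol; n(LiOH) added = 0.1844 x 0.06674 = 0.01231 mol.
Base is in excess by 0.01231 - 0.007202 = 0.005105 mol in a total volume of 0.09043 L.
[OH^-] = 0.005105/0.09043 = 0.05645 M, so pOH = 1.25 and pH = 14.00 - 1.25 = 12.75.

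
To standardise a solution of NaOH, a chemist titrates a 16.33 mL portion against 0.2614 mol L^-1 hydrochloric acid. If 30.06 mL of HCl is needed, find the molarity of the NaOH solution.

0.481 M

n(HCl) delivered = 0.2614 x 0.03006 = 0.007858 mol.
For a 1:1 reaction, n(NaOH) = 0.007858 mol.
[NaOH] = 0.007858 mol / 0.01633 L = 0.481 M.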